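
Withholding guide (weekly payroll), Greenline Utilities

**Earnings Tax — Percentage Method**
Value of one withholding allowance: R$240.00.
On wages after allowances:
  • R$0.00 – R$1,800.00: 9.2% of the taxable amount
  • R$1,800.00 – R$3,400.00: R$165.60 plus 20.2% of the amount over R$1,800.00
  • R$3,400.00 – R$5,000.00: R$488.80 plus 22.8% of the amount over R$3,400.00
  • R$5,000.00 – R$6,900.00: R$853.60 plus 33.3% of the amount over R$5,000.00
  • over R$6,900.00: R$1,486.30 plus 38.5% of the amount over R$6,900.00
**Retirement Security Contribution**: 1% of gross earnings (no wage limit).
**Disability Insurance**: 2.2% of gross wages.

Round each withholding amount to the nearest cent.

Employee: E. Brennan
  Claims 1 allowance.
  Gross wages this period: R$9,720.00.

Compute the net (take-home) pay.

Earnings Tax: taxable = R$9,720.00 − 1×R$240.00 = R$9,480.00
  R$1,486.30 + 38.5% × (R$9,480.00 − R$6,900.00) = R$1,486.30 + 38.5% × R$2,580.00 = R$2,479.60
Retirement Security Contribution: 1% × R$9,720.00 = R$97.20
Disability Insurance: 2.2% × R$9,720.00 = R$213.84
Total withheld: R$2,479.60 + R$97.20 + R$213.84 = R$2,790.64
Net pay: R$9,720.00 − R$2,790.64 = R$6,929.36

R$6,929.36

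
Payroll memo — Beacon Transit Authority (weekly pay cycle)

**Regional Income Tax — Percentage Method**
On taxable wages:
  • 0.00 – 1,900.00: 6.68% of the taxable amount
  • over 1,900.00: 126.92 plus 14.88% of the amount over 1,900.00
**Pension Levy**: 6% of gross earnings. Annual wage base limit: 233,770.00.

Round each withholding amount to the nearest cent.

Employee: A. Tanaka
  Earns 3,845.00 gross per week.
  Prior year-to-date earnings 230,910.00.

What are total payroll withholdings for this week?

Regional Income Tax: taxable = 3,845.00
  126.92 + 14.88% × (3,845.00 − 1,900.00) = 126.92 + 14.88% × 1,945.00 = 416.34
Pension Levy: cap 233,770.00 − YTD 230,910.00 = 2,860.00 subject; 6% × 2,860.00 = 171.60
Total: 416.34 + 171.60 = 587.94

587.94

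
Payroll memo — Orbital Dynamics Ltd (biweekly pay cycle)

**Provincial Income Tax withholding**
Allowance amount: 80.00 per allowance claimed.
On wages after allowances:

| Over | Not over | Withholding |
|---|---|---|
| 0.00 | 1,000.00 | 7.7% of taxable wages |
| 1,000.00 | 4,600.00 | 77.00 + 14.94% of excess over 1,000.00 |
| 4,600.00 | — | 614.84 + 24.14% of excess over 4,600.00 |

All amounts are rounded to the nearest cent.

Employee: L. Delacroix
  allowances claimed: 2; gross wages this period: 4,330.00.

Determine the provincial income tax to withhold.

Provincial Income Tax: taxable = 4,330.00 − 2×80.00 = 4,170.00
  77.00 + 14.94% × (4,170.00 − 1,000.00) = 77.00 + 14.94% × 3,170.00 = 550.60

550.60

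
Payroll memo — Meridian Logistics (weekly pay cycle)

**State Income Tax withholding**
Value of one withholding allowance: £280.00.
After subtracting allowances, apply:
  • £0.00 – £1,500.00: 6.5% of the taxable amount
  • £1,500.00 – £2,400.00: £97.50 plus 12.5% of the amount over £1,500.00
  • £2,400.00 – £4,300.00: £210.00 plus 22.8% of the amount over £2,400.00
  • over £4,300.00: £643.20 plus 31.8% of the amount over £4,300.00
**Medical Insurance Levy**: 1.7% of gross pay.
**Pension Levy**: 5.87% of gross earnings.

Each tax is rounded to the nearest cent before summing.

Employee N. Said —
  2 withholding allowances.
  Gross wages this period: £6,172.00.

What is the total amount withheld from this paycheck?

£1,527.64

State Income Tax: taxable = £6,172.00 − 2×£280.00 = £5,612.00
  £643.20 + 31.8% × (£5,612.00 − £4,300.00) = £643.20 + 31.8% × £1,312.00 = £1,060.42
Medical Insurance Levy: 1.7% × £6,172.00 = £104.92
Pension Levy: 5.87% × £6,172.00 = £362.30
Total: £1,060.42 + £104.92 + £362.30 = £1,527.64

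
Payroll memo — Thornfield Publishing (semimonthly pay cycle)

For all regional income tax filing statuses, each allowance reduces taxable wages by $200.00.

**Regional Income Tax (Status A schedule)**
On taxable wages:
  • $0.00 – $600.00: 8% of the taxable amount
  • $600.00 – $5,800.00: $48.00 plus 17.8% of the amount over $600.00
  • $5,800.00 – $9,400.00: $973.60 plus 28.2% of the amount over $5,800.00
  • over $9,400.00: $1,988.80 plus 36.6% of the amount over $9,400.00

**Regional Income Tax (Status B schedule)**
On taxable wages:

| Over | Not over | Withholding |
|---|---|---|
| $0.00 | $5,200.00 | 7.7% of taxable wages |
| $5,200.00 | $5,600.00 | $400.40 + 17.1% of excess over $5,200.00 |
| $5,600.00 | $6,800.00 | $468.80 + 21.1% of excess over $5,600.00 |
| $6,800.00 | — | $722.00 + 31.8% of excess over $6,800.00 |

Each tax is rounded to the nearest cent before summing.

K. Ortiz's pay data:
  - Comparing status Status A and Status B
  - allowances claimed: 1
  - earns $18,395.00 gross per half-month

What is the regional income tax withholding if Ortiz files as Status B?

Regional Income Tax (Status B): taxable = $18,395.00 − 1×$200.00 = $18,195.00
  $722.00 + 31.8% × ($18,195.00 − $6,800.00) = $722.00 + 31.8% × $11,395.00 = $4,345.61

$4,345.61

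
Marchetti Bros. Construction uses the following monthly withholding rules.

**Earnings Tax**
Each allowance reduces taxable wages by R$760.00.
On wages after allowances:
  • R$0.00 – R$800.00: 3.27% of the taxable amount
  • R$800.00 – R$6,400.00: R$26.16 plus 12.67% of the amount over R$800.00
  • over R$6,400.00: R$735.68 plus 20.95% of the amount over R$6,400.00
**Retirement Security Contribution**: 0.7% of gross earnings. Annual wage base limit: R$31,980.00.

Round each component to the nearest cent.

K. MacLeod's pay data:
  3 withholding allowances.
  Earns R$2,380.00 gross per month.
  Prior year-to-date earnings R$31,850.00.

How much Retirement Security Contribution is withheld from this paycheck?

R$0.91

Retirement Security Contribution: cap R$31,980.00 − YTD R$31,850.00 = R$130.00 subject; 0.7% × R$130.00 = R$0.91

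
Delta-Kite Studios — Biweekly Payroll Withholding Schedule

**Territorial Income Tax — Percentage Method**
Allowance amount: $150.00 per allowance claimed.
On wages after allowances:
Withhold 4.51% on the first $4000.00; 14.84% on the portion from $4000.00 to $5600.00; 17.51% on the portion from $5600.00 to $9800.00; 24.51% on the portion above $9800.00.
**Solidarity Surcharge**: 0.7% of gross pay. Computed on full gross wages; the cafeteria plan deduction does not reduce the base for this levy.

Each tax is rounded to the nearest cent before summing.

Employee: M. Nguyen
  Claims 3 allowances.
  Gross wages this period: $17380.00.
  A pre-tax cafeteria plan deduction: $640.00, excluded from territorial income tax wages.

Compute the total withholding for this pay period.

$2865.62

Territorial Income Tax: taxable = $17380.00 − $640.00 − 3×$150.00 = $16290.00
  $1153.26 + 24.51% × ($16290.00 − $9800.00) = $1153.26 + 24.51% × $6490.00 = $2743.96
Solidarity Surcharge: 0.7% × $17380.00 = $121.66
Total: $2743.96 + $121.66 = $2865.62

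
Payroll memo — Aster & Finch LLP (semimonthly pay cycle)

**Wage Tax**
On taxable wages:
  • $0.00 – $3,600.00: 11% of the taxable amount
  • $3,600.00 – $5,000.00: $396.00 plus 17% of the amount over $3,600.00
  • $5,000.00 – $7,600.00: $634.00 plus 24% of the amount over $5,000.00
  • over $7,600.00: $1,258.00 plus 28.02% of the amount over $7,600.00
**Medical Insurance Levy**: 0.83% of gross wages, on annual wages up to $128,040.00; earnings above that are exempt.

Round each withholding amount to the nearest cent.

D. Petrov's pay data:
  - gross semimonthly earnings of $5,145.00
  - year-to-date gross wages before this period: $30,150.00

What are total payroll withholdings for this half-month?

$711.50

Wage Tax: taxable = $5,145.00
  $634.00 + 24% × ($5,145.00 − $5,000.00) = $634.00 + 24% × $145.00 = $668.80
Medical Insurance Levy: 0.83% × $5,145.00 = $42.70
Total: $668.80 + $42.70 = $711.50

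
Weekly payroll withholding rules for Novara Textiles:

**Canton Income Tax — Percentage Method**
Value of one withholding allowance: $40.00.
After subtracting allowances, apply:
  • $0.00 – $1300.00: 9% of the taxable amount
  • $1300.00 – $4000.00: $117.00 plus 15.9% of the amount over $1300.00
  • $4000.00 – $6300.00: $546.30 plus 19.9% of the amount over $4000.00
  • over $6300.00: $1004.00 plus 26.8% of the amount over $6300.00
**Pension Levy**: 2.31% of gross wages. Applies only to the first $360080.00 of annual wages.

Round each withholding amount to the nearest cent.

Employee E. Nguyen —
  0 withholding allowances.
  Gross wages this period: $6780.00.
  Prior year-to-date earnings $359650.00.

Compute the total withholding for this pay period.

Canton Income Tax: taxable = $6780.00
  $1004.00 + 26.8% × ($6780.00 − $6300.00) = $1004.00 + 26.8% × $480.00 = $1132.64
Pension Levy: cap $360080.00 − YTD $359650.00 = $430.00 subject; 2.31% × $430.00 = $9.93
Total: $1132.64 + $9.93 = $1142.57

$1142.57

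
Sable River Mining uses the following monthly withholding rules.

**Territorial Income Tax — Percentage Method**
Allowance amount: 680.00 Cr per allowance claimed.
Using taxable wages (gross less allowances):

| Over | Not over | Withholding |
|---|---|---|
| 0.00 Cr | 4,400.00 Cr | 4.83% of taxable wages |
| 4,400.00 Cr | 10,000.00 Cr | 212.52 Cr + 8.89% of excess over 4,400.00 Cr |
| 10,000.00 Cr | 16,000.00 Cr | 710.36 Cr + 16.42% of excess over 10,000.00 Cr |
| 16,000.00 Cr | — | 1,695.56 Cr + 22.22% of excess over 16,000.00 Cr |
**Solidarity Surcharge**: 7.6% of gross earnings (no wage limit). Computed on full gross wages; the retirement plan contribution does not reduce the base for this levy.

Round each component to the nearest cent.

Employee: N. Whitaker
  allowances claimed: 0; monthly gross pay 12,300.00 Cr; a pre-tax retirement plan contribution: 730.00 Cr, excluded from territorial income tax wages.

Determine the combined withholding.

Territorial Income Tax: taxable = 12,300.00 Cr − 730.00 Cr = 11,570.00 Cr
  710.36 Cr + 16.42% × (11,570.00 Cr − 10,000.00 Cr) = 710.36 Cr + 16.42% × 1,570.00 Cr = 968.15 Cr
Solidarity Surcharge: 7.6% × 12,300.00 Cr = 934.80 Cr
Total: 968.15 Cr + 934.80 Cr = 1,902.95 Cr

1,902.95 Cr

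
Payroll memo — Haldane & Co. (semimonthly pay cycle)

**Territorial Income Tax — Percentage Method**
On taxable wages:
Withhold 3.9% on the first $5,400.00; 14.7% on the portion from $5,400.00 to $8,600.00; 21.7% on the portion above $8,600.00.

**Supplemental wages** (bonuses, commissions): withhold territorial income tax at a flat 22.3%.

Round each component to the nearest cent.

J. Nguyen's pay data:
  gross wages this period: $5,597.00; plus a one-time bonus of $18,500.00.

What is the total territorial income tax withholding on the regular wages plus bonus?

$4,365.06

Territorial Income Tax: taxable = $5,597.00
  $210.60 + 14.7% × ($5,597.00 − $5,400.00) = $210.60 + 14.7% × $197.00 = $239.56
Supplemental (22.3% flat on bonus): 22.3% × $18,500.00 = $4,125.50
Total territorial income tax: $239.56 + $4,125.50 = $4,365.06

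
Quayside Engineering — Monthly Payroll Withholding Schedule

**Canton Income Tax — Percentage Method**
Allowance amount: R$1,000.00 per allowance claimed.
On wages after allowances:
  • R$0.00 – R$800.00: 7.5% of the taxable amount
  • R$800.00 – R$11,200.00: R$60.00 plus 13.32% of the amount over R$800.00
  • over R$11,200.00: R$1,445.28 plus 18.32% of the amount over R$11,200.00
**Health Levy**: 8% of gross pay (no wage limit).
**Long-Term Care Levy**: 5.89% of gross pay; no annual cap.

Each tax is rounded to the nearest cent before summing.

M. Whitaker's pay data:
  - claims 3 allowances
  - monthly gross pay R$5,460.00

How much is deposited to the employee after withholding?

Canton Income Tax: taxable = R$5,460.00 − 3×R$1,000.00 = R$2,460.00
  R$60.00 + 13.32% × (R$2,460.00 − R$800.00) = R$60.00 + 13.32% × R$1,660.00 = R$281.11
Health Levy: 8% × R$5,460.00 = R$436.80
Long-Term Care Levy: 5.89% × R$5,460.00 = R$321.59
Total withheld: R$281.11 + R$436.80 + R$321.59 = R$1,039.50
Net pay: R$5,460.00 − R$1,039.50 = R$4,420.50

R$4,420.50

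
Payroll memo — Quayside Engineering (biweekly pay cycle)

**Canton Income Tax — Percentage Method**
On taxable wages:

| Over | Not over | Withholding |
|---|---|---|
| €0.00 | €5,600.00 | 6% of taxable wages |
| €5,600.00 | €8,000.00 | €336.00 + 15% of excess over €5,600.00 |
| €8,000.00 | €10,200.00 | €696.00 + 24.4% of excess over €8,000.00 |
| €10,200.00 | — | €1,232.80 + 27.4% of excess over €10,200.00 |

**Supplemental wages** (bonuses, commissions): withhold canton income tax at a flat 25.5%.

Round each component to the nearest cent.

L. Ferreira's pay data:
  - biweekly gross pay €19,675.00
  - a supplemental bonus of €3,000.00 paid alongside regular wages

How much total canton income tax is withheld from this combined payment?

Canton Income Tax: taxable = €19,675.00
  €1,232.80 + 27.4% × (€19,675.00 − €10,200.00) = €1,232.80 + 27.4% × €9,475.00 = €3,828.95
Supplemental (25.5% flat on bonus): 25.5% × €3,000.00 = €765.00
Total canton income tax: €3,828.95 + €765.00 = €4,593.95

€4,593.95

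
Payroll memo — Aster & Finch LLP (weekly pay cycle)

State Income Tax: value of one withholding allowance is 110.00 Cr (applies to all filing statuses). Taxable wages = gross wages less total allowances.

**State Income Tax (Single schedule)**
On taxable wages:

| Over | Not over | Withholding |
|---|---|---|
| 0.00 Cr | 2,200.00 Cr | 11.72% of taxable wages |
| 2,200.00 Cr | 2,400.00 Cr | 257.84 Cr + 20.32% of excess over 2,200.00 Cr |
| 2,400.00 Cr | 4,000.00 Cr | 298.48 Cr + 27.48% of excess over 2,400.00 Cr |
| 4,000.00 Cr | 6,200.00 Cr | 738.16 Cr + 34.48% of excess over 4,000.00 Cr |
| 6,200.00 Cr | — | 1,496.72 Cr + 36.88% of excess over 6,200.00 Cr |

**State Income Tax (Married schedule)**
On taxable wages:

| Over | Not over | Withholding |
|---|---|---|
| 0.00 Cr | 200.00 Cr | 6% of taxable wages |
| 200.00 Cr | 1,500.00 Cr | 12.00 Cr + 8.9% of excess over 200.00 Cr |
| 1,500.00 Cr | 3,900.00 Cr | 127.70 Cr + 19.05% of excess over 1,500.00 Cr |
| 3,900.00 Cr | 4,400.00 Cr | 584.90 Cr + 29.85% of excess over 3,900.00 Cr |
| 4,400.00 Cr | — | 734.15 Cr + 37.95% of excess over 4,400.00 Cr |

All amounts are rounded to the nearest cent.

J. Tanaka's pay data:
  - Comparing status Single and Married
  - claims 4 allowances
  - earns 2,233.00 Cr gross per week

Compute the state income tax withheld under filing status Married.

183.52 Cr

State Income Tax (Married): taxable = 2,233.00 Cr − 4×110.00 Cr = 1,793.00 Cr
  127.70 Cr + 19.05% × (1,793.00 Cr − 1,500.00 Cr) = 127.70 Cr + 19.05% × 293.00 Cr = 183.52 Cr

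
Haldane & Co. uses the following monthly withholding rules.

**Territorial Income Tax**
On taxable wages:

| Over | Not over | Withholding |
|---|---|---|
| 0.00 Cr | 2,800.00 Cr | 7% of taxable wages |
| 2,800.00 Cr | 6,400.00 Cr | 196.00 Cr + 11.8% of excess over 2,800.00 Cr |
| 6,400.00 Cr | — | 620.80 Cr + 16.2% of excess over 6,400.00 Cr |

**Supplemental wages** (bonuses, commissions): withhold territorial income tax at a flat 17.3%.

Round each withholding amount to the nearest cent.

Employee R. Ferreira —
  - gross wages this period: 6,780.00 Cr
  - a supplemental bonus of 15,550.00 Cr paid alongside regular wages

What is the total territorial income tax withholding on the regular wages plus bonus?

3,372.51 Cr

Territorial Income Tax: taxable = 6,780.00 Cr
  620.80 Cr + 16.2% × (6,780.00 Cr − 6,400.00 Cr) = 620.80 Cr + 16.2% × 380.00 Cr = 682.36 Cr
Supplemental (17.3% flat on bonus): 17.3% × 15,550.00 Cr = 2,690.15 Cr
Total territorial income tax: 682.36 Cr + 2,690.15 Cr = 3,372.51 Cr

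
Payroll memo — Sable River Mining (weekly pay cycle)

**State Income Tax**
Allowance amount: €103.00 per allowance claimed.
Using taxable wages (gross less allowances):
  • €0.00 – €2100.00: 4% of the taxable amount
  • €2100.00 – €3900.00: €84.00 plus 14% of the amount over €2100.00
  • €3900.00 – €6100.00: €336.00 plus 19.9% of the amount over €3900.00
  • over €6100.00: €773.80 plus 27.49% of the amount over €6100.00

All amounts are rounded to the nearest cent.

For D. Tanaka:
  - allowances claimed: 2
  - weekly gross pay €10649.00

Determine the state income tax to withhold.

€1967.69

State Income Tax: taxable = €10649.00 − 2×€103.00 = €10443.00
  €773.80 + 27.49% × (€10443.00 − €6100.00) = €773.80 + 27.49% × €4343.00 = €1967.69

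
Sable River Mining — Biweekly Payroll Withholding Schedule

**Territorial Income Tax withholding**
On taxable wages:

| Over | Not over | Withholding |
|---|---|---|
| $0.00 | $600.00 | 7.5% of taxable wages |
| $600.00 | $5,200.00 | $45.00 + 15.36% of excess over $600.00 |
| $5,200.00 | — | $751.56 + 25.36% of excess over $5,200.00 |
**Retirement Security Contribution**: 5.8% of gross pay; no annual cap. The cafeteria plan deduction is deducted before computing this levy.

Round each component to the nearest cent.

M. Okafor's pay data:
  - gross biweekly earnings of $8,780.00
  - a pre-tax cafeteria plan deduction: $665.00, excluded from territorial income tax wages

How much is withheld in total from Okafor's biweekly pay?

Territorial Income Tax: taxable = $8,780.00 − $665.00 = $8,115.00
  $751.56 + 25.36% × ($8,115.00 − $5,200.00) = $751.56 + 25.36% × $2,915.00 = $1,490.80
Retirement Security Contribution: 5.8% × $8,115.00 = $470.67
Total: $1,490.80 + $470.67 = $1,961.47

$1,961.47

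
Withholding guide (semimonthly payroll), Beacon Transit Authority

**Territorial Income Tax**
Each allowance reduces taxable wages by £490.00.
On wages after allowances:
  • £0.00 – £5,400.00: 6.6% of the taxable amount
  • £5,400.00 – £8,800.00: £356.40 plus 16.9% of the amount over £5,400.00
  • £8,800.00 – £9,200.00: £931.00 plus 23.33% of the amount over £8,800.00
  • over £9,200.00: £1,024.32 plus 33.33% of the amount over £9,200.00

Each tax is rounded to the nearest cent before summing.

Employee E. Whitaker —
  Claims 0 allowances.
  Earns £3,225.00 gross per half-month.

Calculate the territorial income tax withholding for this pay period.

£212.85

Territorial Income Tax: taxable = £3,225.00
  6.6% × £3,225.00 = £212.85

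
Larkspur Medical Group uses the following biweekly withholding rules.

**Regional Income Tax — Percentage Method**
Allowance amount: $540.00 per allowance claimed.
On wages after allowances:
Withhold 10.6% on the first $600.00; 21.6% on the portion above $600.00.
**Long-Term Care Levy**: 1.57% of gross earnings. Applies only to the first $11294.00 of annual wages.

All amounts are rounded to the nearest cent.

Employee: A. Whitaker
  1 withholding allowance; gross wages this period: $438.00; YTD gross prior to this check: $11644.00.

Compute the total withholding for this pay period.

Regional Income Tax: taxable = $438.00 − 1×$540.00 = $-102.00
  Taxable ≤ 0 → $0.00
Long-Term Care Levy: YTD $11644.00 ≥ cap $11294.00 → $0.00
Total: $0.00 + $0.00 = $0.00

$0.00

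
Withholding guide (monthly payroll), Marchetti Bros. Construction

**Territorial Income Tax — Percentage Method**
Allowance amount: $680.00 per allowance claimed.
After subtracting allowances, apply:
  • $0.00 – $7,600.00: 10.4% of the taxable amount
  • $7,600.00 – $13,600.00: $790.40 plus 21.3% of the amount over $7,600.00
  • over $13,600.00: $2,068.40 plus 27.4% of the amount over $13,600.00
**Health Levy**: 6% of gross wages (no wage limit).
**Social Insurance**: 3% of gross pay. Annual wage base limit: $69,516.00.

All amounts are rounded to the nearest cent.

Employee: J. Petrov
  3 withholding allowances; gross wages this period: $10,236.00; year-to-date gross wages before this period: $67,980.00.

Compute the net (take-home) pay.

Territorial Income Tax: taxable = $10,236.00 − 3×$680.00 = $8,196.00
  $790.40 + 21.3% × ($8,196.00 − $7,600.00) = $790.40 + 21.3% × $596.00 = $917.35
Health Levy: 6% × $10,236.00 = $614.16
Social Insurance: cap $69,516.00 − YTD $67,980.00 = $1,536.00 subject; 3% × $1,536.00 = $46.08
Total withheld: $917.35 + $614.16 + $46.08 = $1,577.59
Net pay: $10,236.00 − $1,577.59 = $8,658.41

$8,658.41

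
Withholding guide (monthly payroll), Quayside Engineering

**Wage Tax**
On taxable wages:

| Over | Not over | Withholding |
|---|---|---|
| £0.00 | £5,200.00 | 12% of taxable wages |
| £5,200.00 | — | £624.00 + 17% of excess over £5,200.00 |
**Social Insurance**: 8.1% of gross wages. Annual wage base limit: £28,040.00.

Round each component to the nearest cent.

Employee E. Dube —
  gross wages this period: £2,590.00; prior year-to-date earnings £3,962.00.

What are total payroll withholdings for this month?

£520.59

Wage Tax: taxable = £2,590.00
  12% × £2,590.00 = £310.80
Social Insurance: 8.1% × £2,590.00 = £209.79
Total: £310.80 + £209.79 = £520.59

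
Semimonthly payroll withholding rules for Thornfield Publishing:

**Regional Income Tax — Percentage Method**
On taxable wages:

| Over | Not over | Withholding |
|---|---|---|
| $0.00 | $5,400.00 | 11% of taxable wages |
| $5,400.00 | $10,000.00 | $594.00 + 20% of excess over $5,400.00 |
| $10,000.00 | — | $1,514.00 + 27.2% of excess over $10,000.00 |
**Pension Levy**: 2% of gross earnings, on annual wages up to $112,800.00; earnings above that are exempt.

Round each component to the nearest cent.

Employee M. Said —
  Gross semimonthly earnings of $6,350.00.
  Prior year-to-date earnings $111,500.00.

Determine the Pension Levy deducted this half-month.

Pension Levy: cap $112,800.00 − YTD $111,500.00 = $1,300.00 subject; 2% × $1,300.00 = $26.00

$26.00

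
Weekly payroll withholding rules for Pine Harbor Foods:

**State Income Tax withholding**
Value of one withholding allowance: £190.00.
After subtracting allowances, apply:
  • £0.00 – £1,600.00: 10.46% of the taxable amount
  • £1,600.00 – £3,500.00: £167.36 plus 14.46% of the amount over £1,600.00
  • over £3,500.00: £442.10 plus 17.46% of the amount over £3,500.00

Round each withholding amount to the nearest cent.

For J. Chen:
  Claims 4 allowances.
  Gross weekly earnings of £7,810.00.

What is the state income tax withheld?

State Income Tax: taxable = £7,810.00 − 4×£190.00 = £7,050.00
  £442.10 + 17.46% × (£7,050.00 − £3,500.00) = £442.10 + 17.46% × £3,550.00 = £1,061.93

£1,061.93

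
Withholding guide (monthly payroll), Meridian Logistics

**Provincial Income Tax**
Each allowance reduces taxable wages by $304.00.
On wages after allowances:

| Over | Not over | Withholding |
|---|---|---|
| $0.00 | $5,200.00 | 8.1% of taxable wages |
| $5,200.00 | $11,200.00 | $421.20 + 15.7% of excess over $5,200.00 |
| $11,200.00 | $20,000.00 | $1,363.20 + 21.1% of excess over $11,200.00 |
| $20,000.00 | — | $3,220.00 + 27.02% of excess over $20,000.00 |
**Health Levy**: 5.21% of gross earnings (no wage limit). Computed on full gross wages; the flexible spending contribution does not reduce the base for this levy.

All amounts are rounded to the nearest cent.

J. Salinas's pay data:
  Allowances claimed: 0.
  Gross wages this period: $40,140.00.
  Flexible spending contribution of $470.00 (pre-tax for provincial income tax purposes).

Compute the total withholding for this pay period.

$10,626.12

Provincial Income Tax: taxable = $40,140.00 − $470.00 = $39,670.00
  $3,220.00 + 27.02% × ($39,670.00 − $20,000.00) = $3,220.00 + 27.02% × $19,670.00 = $8,534.83
Health Levy: 5.21% × $40,140.00 = $2,091.29
Total: $8,534.83 + $2,091.29 = $10,626.12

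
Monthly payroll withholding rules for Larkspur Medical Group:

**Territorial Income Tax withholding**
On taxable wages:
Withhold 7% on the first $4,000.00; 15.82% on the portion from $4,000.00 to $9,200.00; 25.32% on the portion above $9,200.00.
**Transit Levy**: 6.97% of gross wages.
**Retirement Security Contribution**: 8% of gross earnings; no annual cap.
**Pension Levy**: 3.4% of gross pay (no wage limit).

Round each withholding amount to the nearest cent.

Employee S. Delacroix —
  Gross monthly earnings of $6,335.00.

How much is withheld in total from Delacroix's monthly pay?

Territorial Income Tax: taxable = $6,335.00
  $280.00 + 15.82% × ($6,335.00 − $4,000.00) = $280.00 + 15.82% × $2,335.00 = $649.40
Transit Levy: 6.97% × $6,335.00 = $441.55
Retirement Security Contribution: 8% × $6,335.00 = $506.80
Pension Levy: 3.4% × $6,335.00 = $215.39
Total: $649.40 + $441.55 + $506.80 + $215.39 = $1,813.14

$1,813.14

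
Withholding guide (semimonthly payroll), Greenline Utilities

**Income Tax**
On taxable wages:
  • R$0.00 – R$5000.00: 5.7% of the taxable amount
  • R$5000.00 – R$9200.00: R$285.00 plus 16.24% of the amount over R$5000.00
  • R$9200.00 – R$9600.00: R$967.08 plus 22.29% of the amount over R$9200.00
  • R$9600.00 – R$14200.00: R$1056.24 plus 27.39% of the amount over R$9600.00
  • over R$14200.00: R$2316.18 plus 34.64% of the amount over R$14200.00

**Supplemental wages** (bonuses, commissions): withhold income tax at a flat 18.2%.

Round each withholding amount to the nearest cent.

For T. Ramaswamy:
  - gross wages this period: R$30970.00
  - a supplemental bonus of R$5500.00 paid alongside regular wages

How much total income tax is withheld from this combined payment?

R$9126.31

Income Tax: taxable = R$30970.00
  R$2316.18 + 34.64% × (R$30970.00 − R$14200.00) = R$2316.18 + 34.64% × R$16770.00 = R$8125.31
Supplemental (18.2% flat on bonus): 18.2% × R$5500.00 = R$1001.00
Total income tax: R$8125.31 + R$1001.00 = R$9126.31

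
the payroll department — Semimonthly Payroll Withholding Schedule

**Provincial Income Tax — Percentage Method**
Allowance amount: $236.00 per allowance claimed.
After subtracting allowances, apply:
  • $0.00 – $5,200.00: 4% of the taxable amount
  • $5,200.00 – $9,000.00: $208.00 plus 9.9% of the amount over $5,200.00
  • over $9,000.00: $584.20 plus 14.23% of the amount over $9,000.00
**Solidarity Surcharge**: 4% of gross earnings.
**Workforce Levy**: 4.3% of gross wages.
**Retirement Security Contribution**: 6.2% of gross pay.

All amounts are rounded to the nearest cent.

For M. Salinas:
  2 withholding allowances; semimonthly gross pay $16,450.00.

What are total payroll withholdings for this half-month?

$3,962.42

Provincial Income Tax: taxable = $16,450.00 − 2×$236.00 = $15,978.00
  $584.20 + 14.23% × ($15,978.00 − $9,000.00) = $584.20 + 14.23% × $6,978.00 = $1,577.17
Solidarity Surcharge: 4% × $16,450.00 = $658.00
Workforce Levy: 4.3% × $16,450.00 = $707.35
Retirement Security Contribution: 6.2% × $16,450.00 = $1,019.90
Total: $1,577.17 + $658.00 + $707.35 + $1,019.90 = $3,962.42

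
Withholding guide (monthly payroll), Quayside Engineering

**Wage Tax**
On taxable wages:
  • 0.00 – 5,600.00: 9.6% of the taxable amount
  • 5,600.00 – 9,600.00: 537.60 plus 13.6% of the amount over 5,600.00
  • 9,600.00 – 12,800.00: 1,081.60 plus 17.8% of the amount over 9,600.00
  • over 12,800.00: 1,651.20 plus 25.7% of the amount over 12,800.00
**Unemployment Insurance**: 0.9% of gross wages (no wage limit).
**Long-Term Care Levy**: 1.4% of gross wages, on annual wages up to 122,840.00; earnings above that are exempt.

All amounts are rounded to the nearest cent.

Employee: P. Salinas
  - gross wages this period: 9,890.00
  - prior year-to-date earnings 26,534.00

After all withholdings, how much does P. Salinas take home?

Wage Tax: taxable = 9,890.00
  1,081.60 + 17.8% × (9,890.00 − 9,600.00) = 1,081.60 + 17.8% × 290.00 = 1,133.22
Unemployment Insurance: 0.9% × 9,890.00 = 89.01
Long-Term Care Levy: 1.4% × 9,890.00 = 138.46
Total withheld: 1,133.22 + 89.01 + 138.46 = 1,360.69
Net pay: 9,890.00 − 1,360.69 = 8,529.31

8,529.31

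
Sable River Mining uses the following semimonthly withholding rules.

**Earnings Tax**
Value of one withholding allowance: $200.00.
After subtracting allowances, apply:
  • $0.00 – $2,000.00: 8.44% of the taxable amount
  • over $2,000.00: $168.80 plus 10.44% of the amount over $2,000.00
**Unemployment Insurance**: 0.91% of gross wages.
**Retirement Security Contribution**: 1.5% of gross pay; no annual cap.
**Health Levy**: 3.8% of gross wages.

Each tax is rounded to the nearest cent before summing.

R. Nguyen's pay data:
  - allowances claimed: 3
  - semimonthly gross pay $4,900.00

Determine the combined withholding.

Earnings Tax: taxable = $4,900.00 − 3×$200.00 = $4,300.00
  $168.80 + 10.44% × ($4,300.00 − $2,000.00) = $168.80 + 10.44% × $2,300.00 = $408.92
Unemployment Insurance: 0.91% × $4,900.00 = $44.59
Retirement Security Contribution: 1.5% × $4,900.00 = $73.50
Health Levy: 3.8% × $4,900.00 = $186.20
Total: $408.92 + $44.59 + $73.50 + $186.20 = $713.21

$713.21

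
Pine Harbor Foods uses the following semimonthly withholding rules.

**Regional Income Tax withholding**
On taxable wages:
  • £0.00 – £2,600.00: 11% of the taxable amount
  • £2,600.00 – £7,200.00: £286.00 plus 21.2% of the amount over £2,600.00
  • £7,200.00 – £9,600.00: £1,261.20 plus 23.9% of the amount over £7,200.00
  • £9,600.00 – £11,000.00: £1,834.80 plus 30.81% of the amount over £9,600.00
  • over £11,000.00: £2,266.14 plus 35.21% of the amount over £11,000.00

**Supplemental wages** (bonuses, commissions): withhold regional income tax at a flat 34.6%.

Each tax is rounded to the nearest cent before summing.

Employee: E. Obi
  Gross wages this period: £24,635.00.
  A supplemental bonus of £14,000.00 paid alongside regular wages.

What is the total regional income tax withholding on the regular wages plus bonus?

£11,911.02

Regional Income Tax: taxable = £24,635.00
  £2,266.14 + 35.21% × (£24,635.00 − £11,000.00) = £2,266.14 + 35.21% × £13,635.00 = £7,067.02
Supplemental (34.6% flat on bonus): 34.6% × £14,000.00 = £4,844.00
Total regional income tax: £7,067.02 + £4,844.00 = £11,911.02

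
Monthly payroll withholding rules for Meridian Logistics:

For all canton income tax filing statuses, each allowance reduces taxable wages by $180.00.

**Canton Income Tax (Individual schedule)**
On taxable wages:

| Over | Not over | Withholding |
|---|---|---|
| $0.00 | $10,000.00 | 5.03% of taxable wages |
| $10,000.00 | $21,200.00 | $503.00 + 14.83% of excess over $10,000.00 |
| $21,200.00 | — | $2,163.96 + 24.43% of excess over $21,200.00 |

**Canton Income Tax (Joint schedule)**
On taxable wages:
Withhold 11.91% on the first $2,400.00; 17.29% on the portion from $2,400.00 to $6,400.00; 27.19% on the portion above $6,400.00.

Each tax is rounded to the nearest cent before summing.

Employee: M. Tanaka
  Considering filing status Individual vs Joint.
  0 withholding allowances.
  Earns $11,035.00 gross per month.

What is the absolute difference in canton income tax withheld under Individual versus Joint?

Canton Income Tax (Individual): taxable = $11,035.00
  $503.00 + 14.83% × ($11,035.00 − $10,000.00) = $503.00 + 14.83% × $1,035.00 = $656.49
Canton Income Tax (Joint): taxable = $11,035.00
  $977.44 + 27.19% × ($11,035.00 − $6,400.00) = $977.44 + 27.19% × $4,635.00 = $2,237.70
Difference: |$656.49 − $2,237.70| = $1,581.21 (higher under Joint)

$1,581.21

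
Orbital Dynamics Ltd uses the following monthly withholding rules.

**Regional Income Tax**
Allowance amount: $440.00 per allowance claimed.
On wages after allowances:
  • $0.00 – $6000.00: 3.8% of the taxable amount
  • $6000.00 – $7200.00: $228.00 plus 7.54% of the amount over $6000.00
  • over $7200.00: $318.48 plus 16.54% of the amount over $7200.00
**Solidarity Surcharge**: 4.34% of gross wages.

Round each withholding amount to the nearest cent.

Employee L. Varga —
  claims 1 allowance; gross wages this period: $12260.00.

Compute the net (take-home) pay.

Regional Income Tax: taxable = $12260.00 − 1×$440.00 = $11820.00
  $318.48 + 16.54% × ($11820.00 − $7200.00) = $318.48 + 16.54% × $4620.00 = $1082.63
Solidarity Surcharge: 4.34% × $12260.00 = $532.08
Total withheld: $1082.63 + $532.08 = $1614.71
Net pay: $12260.00 − $1614.71 = $10645.29

$10645.29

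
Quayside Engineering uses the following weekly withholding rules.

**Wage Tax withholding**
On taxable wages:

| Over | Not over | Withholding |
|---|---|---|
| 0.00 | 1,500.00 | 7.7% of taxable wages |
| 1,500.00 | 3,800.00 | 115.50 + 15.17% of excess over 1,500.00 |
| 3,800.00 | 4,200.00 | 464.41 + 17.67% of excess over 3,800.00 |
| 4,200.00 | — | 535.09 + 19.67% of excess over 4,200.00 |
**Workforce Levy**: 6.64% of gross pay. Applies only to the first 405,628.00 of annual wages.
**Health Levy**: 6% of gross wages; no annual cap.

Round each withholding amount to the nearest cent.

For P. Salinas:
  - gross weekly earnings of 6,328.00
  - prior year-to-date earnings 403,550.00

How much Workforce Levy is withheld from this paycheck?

Workforce Levy: cap 405,628.00 − YTD 403,550.00 = 2,078.00 subject; 6.64% × 2,078.00 = 137.98

137.98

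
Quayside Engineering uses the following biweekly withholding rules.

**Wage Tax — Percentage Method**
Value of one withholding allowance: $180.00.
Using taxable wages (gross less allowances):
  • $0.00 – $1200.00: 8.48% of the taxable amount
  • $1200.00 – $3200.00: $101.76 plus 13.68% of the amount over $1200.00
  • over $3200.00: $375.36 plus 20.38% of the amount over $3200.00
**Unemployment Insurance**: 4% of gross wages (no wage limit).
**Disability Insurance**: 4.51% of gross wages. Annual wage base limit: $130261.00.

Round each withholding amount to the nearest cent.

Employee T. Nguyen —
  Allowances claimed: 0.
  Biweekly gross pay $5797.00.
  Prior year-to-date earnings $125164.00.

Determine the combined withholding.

$1366.38

Wage Tax: taxable = $5797.00
  $375.36 + 20.38% × ($5797.00 − $3200.00) = $375.36 + 20.38% × $2597.00 = $904.63
Unemployment Insurance: 4% × $5797.00 = $231.88
Disability Insurance: cap $130261.00 − YTD $125164.00 = $5097.00 subject; 4.51% × $5097.00 = $229.87
Total: $904.63 + $231.88 + $229.87 = $1366.38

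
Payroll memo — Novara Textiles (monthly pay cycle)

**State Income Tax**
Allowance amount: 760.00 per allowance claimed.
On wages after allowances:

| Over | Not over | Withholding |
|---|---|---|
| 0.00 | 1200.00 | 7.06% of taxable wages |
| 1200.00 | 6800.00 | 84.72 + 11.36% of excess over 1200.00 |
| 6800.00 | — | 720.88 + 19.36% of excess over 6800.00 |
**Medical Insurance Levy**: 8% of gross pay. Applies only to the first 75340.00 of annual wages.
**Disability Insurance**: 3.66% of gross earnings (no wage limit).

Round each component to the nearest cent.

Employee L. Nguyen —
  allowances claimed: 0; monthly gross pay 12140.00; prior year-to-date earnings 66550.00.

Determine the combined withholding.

State Income Tax: taxable = 12140.00
  720.88 + 19.36% × (12140.00 − 6800.00) = 720.88 + 19.36% × 5340.00 = 1754.70
Medical Insurance Levy: cap 75340.00 − YTD 66550.00 = 8790.00 subject; 8% × 8790.00 = 703.20
Disability Insurance: 3.66% × 12140.00 = 444.32
Total: 1754.70 + 703.20 + 444.32 = 2902.22

2902.22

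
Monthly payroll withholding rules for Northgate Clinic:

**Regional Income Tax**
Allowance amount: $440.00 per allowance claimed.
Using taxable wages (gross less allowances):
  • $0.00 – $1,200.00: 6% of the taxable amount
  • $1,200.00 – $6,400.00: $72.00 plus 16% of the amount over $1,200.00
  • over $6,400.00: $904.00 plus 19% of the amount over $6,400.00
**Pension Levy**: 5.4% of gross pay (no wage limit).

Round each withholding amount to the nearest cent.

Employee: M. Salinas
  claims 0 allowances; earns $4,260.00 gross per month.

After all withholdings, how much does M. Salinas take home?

Regional Income Tax: taxable = $4,260.00
  $72.00 + 16% × ($4,260.00 − $1,200.00) = $72.00 + 16% × $3,060.00 = $561.60
Pension Levy: 5.4% × $4,260.00 = $230.04
Total withheld: $561.60 + $230.04 = $791.64
Net pay: $4,260.00 − $791.64 = $3,468.36

$3,468.36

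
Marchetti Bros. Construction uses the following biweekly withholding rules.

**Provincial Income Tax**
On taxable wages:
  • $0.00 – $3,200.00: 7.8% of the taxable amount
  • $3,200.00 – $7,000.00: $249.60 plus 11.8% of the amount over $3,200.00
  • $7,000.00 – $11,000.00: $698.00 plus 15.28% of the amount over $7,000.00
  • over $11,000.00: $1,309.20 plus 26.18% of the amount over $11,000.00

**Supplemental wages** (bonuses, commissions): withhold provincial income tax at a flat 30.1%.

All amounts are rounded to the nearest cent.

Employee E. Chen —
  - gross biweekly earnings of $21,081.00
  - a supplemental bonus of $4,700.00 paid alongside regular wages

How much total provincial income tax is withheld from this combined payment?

Provincial Income Tax: taxable = $21,081.00
  $1,309.20 + 26.18% × ($21,081.00 − $11,000.00) = $1,309.20 + 26.18% × $10,081.00 = $3,948.41
Supplemental (30.1% flat on bonus): 30.1% × $4,700.00 = $1,414.70
Total provincial income tax: $3,948.41 + $1,414.70 = $5,363.11

$5,363.11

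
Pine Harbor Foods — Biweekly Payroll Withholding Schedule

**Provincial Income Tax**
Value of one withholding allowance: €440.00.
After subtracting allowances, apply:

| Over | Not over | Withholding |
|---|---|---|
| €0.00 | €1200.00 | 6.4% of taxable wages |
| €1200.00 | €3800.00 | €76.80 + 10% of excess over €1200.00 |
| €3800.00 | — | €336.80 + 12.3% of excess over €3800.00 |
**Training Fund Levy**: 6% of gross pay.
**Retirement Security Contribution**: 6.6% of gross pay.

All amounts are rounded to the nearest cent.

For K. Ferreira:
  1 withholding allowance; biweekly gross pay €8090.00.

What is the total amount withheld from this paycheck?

Provincial Income Tax: taxable = €8090.00 − 1×€440.00 = €7650.00
  €336.80 + 12.3% × (€7650.00 − €3800.00) = €336.80 + 12.3% × €3850.00 = €810.35
Training Fund Levy: 6% × €8090.00 = €485.40
Retirement Security Contribution: 6.6% × €8090.00 = €533.94
Total: €810.35 + €485.40 + €533.94 = €1829.69

€1829.69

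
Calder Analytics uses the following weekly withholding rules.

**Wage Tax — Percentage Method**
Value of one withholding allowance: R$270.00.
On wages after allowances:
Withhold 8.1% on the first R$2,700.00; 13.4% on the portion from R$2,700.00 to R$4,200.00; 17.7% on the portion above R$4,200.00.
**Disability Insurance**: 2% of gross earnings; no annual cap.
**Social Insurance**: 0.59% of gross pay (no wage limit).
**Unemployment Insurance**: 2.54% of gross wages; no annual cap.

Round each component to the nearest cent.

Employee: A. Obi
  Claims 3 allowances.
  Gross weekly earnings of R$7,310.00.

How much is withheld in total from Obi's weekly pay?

Wage Tax: taxable = R$7,310.00 − 3×R$270.00 = R$6,500.00
  R$419.70 + 17.7% × (R$6,500.00 − R$4,200.00) = R$419.70 + 17.7% × R$2,300.00 = R$826.80
Disability Insurance: 2% × R$7,310.00 = R$146.20
Social Insurance: 0.59% × R$7,310.00 = R$43.13
Unemployment Insurance: 2.54% × R$7,310.00 = R$185.67
Total: R$826.80 + R$146.20 + R$43.13 + R$185.67 = R$1,201.80

R$1,201.80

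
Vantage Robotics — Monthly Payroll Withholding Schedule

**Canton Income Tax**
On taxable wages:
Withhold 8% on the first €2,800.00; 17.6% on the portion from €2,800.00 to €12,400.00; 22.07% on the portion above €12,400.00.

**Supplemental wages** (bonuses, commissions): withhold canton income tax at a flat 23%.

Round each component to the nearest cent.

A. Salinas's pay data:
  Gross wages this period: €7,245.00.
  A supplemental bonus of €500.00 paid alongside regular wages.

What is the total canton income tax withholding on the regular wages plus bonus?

Canton Income Tax: taxable = €7,245.00
  €224.00 + 17.6% × (€7,245.00 − €2,800.00) = €224.00 + 17.6% × €4,445.00 = €1,006.32
Supplemental (23% flat on bonus): 23% × €500.00 = €115.00
Total canton income tax: €1,006.32 + €115.00 = €1,121.32

€1,121.32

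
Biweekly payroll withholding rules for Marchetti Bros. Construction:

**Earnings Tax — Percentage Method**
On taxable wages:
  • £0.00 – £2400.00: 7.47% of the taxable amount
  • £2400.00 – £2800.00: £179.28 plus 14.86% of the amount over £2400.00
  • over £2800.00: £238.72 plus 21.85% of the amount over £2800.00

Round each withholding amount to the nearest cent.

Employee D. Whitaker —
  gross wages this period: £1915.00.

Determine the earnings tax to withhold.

Earnings Tax: taxable = £1915.00
  7.47% × £1915.00 = £143.05

£143.05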